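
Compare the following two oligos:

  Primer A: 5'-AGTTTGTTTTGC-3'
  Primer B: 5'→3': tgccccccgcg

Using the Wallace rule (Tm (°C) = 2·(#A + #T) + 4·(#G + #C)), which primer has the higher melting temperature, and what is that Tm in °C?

Primer A: A+T=8, G+C=4 → Tm = 2(8)+4(4) = 32°C
Primer B: A+T=1, G+C=10 → Tm = 2(1)+4(10) = 42°C
32°C vs 42°C → primer B is higher.

Primer B, 42°C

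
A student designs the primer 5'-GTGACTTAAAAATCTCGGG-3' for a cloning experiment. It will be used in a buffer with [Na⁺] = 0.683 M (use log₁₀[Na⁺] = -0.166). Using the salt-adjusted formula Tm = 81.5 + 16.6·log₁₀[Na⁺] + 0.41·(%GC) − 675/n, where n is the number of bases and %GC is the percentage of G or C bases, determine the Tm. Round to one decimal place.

60.5°C

Length n = 19. T=5, G=5, A=6, C=3
G+C = 8, so %GC = 8/19 × 100 = 42.105%
Salt term: 16.6 × (-0.166) = -2.756
GC term: 0.41 × 42.105 = 17.263; length term: −675/19 = −35.526
Tm = 81.5 + (-2.756) + 17.263 − 35.526 = 60.481 → 60.5°C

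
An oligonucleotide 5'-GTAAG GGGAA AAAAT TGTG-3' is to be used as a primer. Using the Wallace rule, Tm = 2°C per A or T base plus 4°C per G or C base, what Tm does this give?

52°C

Counting bases: C=0, T=4, G=7, A=8
A+T = 12, G+C = 7
Tm = 4·7 + 2·12 = 28 + 24 = 52°C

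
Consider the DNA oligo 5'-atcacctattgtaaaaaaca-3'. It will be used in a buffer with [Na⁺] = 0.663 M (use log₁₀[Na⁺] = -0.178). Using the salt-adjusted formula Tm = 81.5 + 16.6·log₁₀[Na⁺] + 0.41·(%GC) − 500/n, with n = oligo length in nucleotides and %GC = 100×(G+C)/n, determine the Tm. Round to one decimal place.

Length n = 20. Scanning the sequence gives A=10, G=1, T=5, C=4.
G+C = 5, so %GC = 5/20 × 100 = 25%
Salt term: 16.6 × (-0.178) = -2.955
GC term: 0.41 × 25 = 10.25; length term: −500/20 = −25
Tm = 81.5 + (-2.955) + 10.25 − 25 = 63.795 → 63.8°C

63.8°C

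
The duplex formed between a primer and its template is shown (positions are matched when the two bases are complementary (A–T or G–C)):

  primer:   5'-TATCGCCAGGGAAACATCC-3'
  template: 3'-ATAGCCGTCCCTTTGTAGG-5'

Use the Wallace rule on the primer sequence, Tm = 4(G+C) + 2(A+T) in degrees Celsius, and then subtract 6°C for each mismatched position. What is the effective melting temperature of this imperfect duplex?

52°C

Primer base counts: A=6, T=3, G=4, C=6 → A+T=9, G+C=10
Perfect-match Tm = 2(9) + 4(10) = 18 + 40 = 58°C
Mismatches (positions where the bases are not complementary): 1 (at position 6)
Effective Tm = 58 − 1×6 = 58 − 6 = 52°C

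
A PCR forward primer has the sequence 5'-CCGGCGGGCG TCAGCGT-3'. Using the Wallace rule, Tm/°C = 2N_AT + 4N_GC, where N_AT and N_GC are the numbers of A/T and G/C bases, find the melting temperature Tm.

Base counts: G=8, A=1, T=2, C=6
AT pairs contribute 3, GC pairs contribute 14.
Tm = 4·14 + 2·3 = 56 + 6 = 62°C

62°C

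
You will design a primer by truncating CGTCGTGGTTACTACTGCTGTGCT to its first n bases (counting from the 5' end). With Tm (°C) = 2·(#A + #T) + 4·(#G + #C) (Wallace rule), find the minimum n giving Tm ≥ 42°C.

First 13 bases: CGTCGTGGTTACT → Tm = 40°C (< 42°C)
First 14 bases: CGTCGTGGTTACTA → Tm = 42°C (≥ 42°C)
Each additional base adds 2°C (A/T) or 4°C (G/C), so Tm is non-decreasing in n; n = 14 is the first length to reach 42°C.

n = 14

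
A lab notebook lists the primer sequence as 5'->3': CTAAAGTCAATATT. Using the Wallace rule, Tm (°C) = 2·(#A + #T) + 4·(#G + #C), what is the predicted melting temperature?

34°C

Scanning the sequence gives A=6, G=1, C=2, T=5.
AT pairs contribute 11, GC pairs contribute 3.
Tm = 2×11 + 4×3 = 34°C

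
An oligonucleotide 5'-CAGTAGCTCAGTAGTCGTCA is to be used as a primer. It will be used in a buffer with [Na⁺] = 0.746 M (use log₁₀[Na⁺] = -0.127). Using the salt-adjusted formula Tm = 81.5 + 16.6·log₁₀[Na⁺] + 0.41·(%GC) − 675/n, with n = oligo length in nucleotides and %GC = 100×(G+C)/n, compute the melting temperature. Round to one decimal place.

66.1°C

Length n = 20. Counting bases: A=5, T=5, C=5, G=5
G+C = 10, so %GC = 10/20 × 100 = 50%
Salt term: 16.6 × (-0.127) = -2.108
GC term: 0.41 × 50 = 20.5; length term: −675/20 = −33.75
Tm = 81.5 + (-2.108) + 20.5 − 33.75 = 66.142 → 66.1°C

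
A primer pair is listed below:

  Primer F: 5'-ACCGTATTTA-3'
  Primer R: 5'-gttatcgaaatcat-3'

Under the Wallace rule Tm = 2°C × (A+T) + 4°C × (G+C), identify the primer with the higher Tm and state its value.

Primer F: A+T=7, G+C=3 → Tm = 2(7)+4(3) = 26°C
Primer R: A+T=10, G+C=4 → Tm = 2(10)+4(4) = 36°C
26°C vs 36°C → primer R is higher.

Primer R, 36°C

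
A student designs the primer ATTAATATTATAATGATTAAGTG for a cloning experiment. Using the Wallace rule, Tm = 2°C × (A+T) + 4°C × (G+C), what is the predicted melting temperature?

52°C

Scanning the sequence gives G=3, C=0, A=10, T=10.
AT pairs contribute 20, GC pairs contribute 3.
Tm = 4·3 + 2·20 = 12 + 40 = 52°C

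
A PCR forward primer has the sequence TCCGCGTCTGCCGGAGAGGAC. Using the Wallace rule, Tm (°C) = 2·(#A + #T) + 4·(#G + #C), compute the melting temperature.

Counting bases: A=3, G=8, C=7, T=3
AT pairs contribute 6, GC pairs contribute 15.
Tm = 2(6) + 4(15) = 12 + 60 = 72°C

72°C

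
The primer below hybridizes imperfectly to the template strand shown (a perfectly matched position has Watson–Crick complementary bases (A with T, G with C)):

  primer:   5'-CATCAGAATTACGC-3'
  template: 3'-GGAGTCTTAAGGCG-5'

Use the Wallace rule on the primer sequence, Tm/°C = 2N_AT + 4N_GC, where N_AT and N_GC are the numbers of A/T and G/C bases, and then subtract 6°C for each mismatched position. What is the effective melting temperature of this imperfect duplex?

28°C

Primer base counts: A=5, T=3, G=2, C=4 → A+T=8, G+C=6
Perfect-match Tm = 2(8) + 4(6) = 16 + 24 = 40°C
Mismatches (positions where the bases are not complementary): 2 (at positions 2, 11)
Effective Tm = 40 − 2×6 = 40 − 12 = 28°C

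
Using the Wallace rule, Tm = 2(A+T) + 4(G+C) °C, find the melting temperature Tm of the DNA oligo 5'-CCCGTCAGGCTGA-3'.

Scanning the sequence gives A=2, C=5, G=4, T=2.
AT pairs contribute 4, GC pairs contribute 9.
Tm = 4·9 + 2·4 = 36 + 8 = 44°C

44°C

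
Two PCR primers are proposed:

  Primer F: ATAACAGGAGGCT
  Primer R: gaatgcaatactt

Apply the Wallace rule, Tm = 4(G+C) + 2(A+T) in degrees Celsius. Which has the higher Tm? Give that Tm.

Primer F, 38°C

Primer F: A+T=7, G+C=6 → Tm = 2(7)+4(6) = 38°C
Primer R: A+T=9, G+C=4 → Tm = 2(9)+4(4) = 34°C
38°C vs 34°C → primer F is higher.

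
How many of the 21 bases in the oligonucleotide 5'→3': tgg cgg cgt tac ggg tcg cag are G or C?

G=10, T=4, A=2, C=5
Total G or C: 10 + 5 = 15

15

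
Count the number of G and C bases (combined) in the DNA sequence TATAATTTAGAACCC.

4

Scanning the sequence gives A=6, C=3, T=5, G=1.
Total G or C: 1 + 3 = 4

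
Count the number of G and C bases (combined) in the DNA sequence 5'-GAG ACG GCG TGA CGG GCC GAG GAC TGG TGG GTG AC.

Counting bases: T=4, G=18, A=6, C=7
G+C = 18 + 7 = 25

25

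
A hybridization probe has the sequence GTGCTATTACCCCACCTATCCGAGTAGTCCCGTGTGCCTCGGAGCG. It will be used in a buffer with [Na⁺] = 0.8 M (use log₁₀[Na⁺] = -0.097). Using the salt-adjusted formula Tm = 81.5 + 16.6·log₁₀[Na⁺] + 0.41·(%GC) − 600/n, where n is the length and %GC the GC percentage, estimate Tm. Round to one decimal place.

Length n = 46. Base counts: C=16, T=11, G=12, A=7
G+C = 28, so %GC = 28/46 × 100 = 60.87%
Salt term: 16.6 × (-0.097) = -1.61
GC term: 0.41 × 60.87 = 24.957; length term: −600/46 = −13.043
Tm = 81.5 + (-1.61) + 24.957 − 13.043 = 91.804 → 91.8°C

91.8°C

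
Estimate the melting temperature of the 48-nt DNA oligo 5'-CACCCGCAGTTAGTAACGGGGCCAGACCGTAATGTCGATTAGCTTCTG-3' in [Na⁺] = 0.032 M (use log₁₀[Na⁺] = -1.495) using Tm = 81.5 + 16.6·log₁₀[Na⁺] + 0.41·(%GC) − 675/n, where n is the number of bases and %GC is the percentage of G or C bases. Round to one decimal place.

64.8°C

Length n = 48. A=11, T=11, C=13, G=13
G+C = 26, so %GC = 26/48 × 100 = 54.167%
Salt term: 16.6 × (-1.495) = -24.817
GC term: 0.41 × 54.167 = 22.208; length term: −675/48 = −14.062
Tm = 81.5 + (-24.817) + 22.208 − 14.062 = 64.829 → 64.8°C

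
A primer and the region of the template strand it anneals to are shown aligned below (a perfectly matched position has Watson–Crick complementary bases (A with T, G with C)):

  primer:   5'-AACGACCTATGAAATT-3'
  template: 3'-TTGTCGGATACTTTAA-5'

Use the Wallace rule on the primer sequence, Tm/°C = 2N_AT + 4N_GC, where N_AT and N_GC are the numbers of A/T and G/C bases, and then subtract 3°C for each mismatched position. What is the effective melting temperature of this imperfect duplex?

36°C

Primer base counts: A=7, T=4, G=2, C=3 → A+T=11, G+C=5
Perfect-match Tm = 2(11) + 4(5) = 22 + 20 = 42°C
Mismatches (positions where the bases are not complementary): 2 (at positions 4, 5)
Effective Tm = 42 − 2×3 = 42 − 6 = 36°C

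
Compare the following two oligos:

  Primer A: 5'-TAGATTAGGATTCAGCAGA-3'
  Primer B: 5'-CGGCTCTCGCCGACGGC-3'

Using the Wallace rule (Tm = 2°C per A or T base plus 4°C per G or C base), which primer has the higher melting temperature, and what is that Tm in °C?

Primer B, 62°C

Primer A: A+T=12, G+C=7 → Tm = 2(12)+4(7) = 52°C
Primer B: A+T=3, G+C=14 → Tm = 2(3)+4(14) = 62°C
52°C vs 62°C → primer B is higher.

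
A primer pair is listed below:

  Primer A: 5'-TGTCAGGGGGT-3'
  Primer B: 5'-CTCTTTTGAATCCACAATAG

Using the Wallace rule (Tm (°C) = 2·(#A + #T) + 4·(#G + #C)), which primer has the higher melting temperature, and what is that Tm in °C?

Primer A: A+T=4, G+C=7 → Tm = 2(4)+4(7) = 36°C
Primer B: A+T=13, G+C=7 → Tm = 2(13)+4(7) = 54°C
36°C vs 54°C → primer B is higher.

Primer B, 54°C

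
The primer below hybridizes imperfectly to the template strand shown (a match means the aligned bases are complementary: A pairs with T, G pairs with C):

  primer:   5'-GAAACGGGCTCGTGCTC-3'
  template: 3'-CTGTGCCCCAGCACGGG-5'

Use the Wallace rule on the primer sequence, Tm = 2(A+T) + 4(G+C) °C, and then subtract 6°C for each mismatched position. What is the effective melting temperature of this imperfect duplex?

38°C

Primer base counts: A=3, T=3, G=6, C=5 → A+T=6, G+C=11
Perfect-match Tm = 2(6) + 4(11) = 12 + 44 = 56°C
Mismatches (positions where the bases are not complementary): 3 (at positions 3, 9, 16)
Effective Tm = 56 − 3×6 = 56 − 18 = 38°C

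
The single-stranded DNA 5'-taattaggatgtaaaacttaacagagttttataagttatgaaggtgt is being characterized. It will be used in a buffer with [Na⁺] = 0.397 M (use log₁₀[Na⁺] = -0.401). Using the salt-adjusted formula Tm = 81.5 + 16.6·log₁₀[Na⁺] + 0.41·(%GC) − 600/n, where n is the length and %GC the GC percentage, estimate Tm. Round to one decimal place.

72.5°C

Length n = 47. Base counts: T=17, G=10, C=2, A=18
G+C = 12, so %GC = 12/47 × 100 = 25.532%
Salt term: 16.6 × (-0.401) = -6.657
GC term: 0.41 × 25.532 = 10.468; length term: −600/47 = −12.766
Tm = 81.5 + (-6.657) + 10.468 − 12.766 = 72.545 → 72.5°C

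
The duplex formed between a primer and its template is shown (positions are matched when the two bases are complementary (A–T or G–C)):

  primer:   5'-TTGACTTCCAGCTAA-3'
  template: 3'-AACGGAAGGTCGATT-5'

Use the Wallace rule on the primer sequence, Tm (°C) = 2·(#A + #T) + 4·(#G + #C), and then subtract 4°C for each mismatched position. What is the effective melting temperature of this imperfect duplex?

Primer base counts: A=4, T=5, G=2, C=4 → A+T=9, G+C=6
Perfect-match Tm = 2(9) + 4(6) = 18 + 24 = 42°C
Mismatches (positions where the bases are not complementary): 1 (at position 4)
Effective Tm = 42 − 1×4 = 42 − 4 = 38°C

38°C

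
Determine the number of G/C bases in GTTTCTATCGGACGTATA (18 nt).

7

Counting bases: C=3, A=4, G=4, T=7
Total G or C: 4 + 3 = 7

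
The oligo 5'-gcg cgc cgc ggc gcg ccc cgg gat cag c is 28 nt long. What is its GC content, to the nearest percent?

Counting bases: C=13, G=12, A=2, T=1
G+C = 12 + 13 = 25 out of 28 bases
%GC = 25/28 × 100 = 89.29% ≈ 89%

89%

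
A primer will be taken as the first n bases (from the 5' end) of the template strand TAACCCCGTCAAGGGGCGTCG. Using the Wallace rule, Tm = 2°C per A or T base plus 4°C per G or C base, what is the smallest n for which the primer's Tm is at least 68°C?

n = 21

First 20 bases: TAACCCCGTCAAGGGGCGTC → Tm = 66°C (< 68°C)
First 21 bases: TAACCCCGTCAAGGGGCGTCG → Tm = 70°C (≥ 68°C)
Since every base adds ≥2°C, Tm only increases with n, so the threshold is first crossed at n = 21.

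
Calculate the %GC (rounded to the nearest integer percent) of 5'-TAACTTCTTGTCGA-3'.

36%

T=6, C=3, A=3, G=2
G+C = 2 + 3 = 5 out of 14 bases
%GC = 5/14 × 100 = 35.71% ≈ 36%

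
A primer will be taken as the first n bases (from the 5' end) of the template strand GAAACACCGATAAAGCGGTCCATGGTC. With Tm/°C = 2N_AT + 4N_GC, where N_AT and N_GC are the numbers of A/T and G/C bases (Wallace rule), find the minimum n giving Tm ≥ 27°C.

n = 9

First 8 bases: GAAACACC → Tm = 24°C (< 27°C)
First 9 bases: GAAACACCG → Tm = 28°C (≥ 27°C)
Each additional base adds 2°C (A/T) or 4°C (G/C), so Tm is non-decreasing in n; n = 9 is the first length to reach 27°C.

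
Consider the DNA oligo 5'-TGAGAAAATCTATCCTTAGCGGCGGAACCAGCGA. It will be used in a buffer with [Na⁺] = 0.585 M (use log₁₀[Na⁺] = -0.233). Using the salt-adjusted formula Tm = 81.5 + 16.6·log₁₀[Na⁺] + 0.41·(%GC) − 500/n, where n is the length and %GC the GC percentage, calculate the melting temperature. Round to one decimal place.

83.4°C

Length n = 34. G=9, A=11, C=8, T=6
G+C = 17, so %GC = 17/34 × 100 = 50%
Salt term: 16.6 × (-0.233) = -3.868
GC term: 0.41 × 50 = 20.5; length term: −500/34 = −14.706
Tm = 81.5 + (-3.868) + 20.5 − 14.706 = 83.426 → 83.4°C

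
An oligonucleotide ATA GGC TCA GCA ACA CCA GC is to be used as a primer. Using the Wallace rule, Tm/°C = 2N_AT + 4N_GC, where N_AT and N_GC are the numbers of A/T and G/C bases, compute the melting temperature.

62°C

Counting bases: G=4, A=7, T=2, C=7
AT pairs contribute 9, GC pairs contribute 11.
Tm = 2×9 + 4×11 = 62°C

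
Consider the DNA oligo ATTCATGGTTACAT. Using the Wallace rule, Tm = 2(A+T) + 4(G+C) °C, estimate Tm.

36°C

Base counts: A=4, T=6, G=2, C=2
So N_AT = 10 and N_GC = 4.
Tm = 2(10) + 4(4) = 20 + 16 = 36°C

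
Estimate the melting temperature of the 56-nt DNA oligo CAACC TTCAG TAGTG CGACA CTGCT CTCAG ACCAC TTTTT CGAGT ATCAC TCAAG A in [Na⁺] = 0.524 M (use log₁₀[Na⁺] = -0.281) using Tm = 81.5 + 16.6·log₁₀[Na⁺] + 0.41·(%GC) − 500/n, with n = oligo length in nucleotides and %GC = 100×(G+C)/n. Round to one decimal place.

86.9°C

Length n = 56. Base counts: A=15, T=15, C=17, G=9
G+C = 26, so %GC = 26/56 × 100 = 46.429%
Salt term: 16.6 × (-0.281) = -4.665
GC term: 0.41 × 46.429 = 19.036; length term: −500/56 = −8.929
Tm = 81.5 + (-4.665) + 19.036 − 8.929 = 86.942 → 86.9°C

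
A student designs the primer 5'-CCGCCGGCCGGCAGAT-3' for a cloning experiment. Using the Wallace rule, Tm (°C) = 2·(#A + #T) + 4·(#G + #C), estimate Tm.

Scanning the sequence gives C=7, A=2, G=6, T=1.
A+T = 3, G+C = 13
Tm = 2(3) + 4(13) = 6 + 52 = 58°C

58°C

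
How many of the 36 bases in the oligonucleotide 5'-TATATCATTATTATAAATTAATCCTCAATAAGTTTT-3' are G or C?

T=17, C=4, G=1, A=14
Total G or C: 1 + 4 = 5

5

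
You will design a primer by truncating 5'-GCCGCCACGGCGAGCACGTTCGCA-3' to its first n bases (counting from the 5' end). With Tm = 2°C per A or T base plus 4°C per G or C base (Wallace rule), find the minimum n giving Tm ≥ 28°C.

n = 8

First 7 bases: GCCGCCA → Tm = 26°C (< 28°C)
First 8 bases: GCCGCCAC → Tm = 30°C (≥ 28°C)
Since every base adds ≥2°C, Tm only increases with n, so the threshold is first crossed at n = 8.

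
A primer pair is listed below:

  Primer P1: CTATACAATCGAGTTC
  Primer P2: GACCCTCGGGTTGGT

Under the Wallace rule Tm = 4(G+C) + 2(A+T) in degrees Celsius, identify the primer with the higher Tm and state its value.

Primer P2, 50°C

Primer P1: A+T=10, G+C=6 → Tm = 2(10)+4(6) = 44°C
Primer P2: A+T=5, G+C=10 → Tm = 2(5)+4(10) = 50°C
44°C vs 50°C → primer P2 is higher.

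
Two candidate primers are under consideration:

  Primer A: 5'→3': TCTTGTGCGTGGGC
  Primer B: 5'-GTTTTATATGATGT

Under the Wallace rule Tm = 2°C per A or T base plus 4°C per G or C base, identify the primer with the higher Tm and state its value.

Primer A, 46°C

Primer A: A+T=5, G+C=9 → Tm = 2(5)+4(9) = 46°C
Primer B: A+T=11, G+C=3 → Tm = 2(11)+4(3) = 34°C
46°C vs 34°C → primer A is higher.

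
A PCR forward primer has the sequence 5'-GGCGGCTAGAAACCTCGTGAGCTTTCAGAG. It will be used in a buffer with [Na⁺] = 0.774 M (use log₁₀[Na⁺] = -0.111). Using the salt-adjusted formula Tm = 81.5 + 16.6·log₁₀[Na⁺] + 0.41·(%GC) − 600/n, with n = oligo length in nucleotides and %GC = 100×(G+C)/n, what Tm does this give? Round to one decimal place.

82.9°C

Length n = 30. Base counts: T=6, C=7, G=10, A=7
G+C = 17, so %GC = 17/30 × 100 = 56.667%
Salt term: 16.6 × (-0.111) = -1.843
GC term: 0.41 × 56.667 = 23.233; length term: −600/30 = −20
Tm = 81.5 + (-1.843) + 23.233 − 20 = 82.89 → 82.9°C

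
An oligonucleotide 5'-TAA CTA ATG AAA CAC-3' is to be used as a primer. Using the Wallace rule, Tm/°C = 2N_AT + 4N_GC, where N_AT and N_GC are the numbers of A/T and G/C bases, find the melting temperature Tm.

38°C

Scanning the sequence gives G=1, T=3, C=3, A=8.
AT pairs contribute 11, GC pairs contribute 4.
Tm = 4·4 + 2·11 = 16 + 22 = 38°C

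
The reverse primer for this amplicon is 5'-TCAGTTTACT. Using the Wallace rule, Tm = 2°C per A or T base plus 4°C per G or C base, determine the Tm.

26°C

Counting bases: G=1, C=2, A=2, T=5
AT pairs contribute 7, GC pairs contribute 3.
Tm = 2(7) + 4(3) = 14 + 12 = 26°C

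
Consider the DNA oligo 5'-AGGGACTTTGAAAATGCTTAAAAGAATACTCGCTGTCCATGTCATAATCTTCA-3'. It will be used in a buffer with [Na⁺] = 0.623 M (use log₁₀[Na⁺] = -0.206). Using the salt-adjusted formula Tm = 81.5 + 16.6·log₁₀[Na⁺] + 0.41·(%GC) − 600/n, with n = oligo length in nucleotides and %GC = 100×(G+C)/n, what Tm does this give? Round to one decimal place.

81.5°C

Length n = 53. Base counts: A=18, C=10, T=16, G=9
G+C = 19, so %GC = 19/53 × 100 = 35.849%
Salt term: 16.6 × (-0.206) = -3.42
GC term: 0.41 × 35.849 = 14.698; length term: −600/53 = −11.321
Tm = 81.5 + (-3.42) + 14.698 − 11.321 = 81.457 → 81.5°C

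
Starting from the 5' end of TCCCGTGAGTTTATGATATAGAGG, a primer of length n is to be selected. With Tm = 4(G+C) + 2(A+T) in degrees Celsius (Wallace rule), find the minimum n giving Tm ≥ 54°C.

First 19 bases: TCCCGTGAGTTTATGATAT → Tm = 52°C (< 54°C)
First 20 bases: TCCCGTGAGTTTATGATATA → Tm = 54°C (≥ 54°C)
Each additional base adds 2°C (A/T) or 4°C (G/C), so Tm is non-decreasing in n; n = 20 is the first length to reach 54°C.

n = 20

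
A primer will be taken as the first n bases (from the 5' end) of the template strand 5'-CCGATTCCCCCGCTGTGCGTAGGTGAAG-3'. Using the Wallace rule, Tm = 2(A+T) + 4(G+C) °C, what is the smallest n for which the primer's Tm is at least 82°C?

First 24 bases: CCGATTCCCCCGCTGTGCGTAGGT → Tm = 80°C (< 82°C)
First 25 bases: CCGATTCCCCCGCTGTGCGTAGGTG → Tm = 84°C (≥ 82°C)
Since every base adds ≥2°C, Tm only increases with n, so the threshold is first crossed at n = 25.

n = 25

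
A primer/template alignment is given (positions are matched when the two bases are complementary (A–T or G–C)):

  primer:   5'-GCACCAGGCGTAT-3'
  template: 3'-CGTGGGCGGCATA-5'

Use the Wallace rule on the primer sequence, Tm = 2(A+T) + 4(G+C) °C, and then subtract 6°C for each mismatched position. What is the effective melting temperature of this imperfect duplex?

30°C

Primer base counts: A=3, T=2, G=4, C=4 → A+T=5, G+C=8
Perfect-match Tm = 2(5) + 4(8) = 10 + 32 = 42°C
Mismatches (positions where the bases are not complementary): 2 (at positions 6, 8)
Effective Tm = 42 − 2×6 = 42 − 12 = 30°C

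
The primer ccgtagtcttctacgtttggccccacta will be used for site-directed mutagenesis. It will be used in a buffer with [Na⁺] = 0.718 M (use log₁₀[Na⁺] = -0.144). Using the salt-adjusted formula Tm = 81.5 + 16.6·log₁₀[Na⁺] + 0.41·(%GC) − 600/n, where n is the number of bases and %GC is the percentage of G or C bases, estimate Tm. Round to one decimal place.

Length n = 28. T=9, A=4, G=5, C=10
G+C = 15, so %GC = 15/28 × 100 = 53.571%
Salt term: 16.6 × (-0.144) = -2.39
GC term: 0.41 × 53.571 = 21.964; length term: −600/28 = −21.429
Tm = 81.5 + (-2.39) + 21.964 − 21.429 = 79.645 → 79.6°C

79.6°C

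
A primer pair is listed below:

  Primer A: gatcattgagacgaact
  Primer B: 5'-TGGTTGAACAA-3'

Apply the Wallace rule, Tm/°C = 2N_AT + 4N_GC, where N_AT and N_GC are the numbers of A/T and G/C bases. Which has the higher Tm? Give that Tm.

Primer A: A+T=10, G+C=7 → Tm = 2(10)+4(7) = 48°C
Primer B: A+T=7, G+C=4 → Tm = 2(7)+4(4) = 30°C
48°C vs 30°C → primer A is higher.

Primer A, 48°C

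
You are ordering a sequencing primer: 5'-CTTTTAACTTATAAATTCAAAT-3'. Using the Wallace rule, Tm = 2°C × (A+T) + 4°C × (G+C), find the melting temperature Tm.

50°C

Counting bases: A=9, G=0, T=10, C=3
So N_AT = 19 and N_GC = 3.
Tm = 4·3 + 2·19 = 12 + 38 = 50°C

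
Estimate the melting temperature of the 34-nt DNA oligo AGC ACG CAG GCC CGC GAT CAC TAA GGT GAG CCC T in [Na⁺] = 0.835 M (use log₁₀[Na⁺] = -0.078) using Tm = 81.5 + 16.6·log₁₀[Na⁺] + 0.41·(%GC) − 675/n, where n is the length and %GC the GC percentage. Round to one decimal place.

Length n = 34. T=4, C=12, A=8, G=10
G+C = 22, so %GC = 22/34 × 100 = 64.706%
Salt term: 16.6 × (-0.078) = -1.295
GC term: 0.41 × 64.706 = 26.529; length term: −675/34 = −19.853
Tm = 81.5 + (-1.295) + 26.529 − 19.853 = 86.881 → 86.9°C

86.9°C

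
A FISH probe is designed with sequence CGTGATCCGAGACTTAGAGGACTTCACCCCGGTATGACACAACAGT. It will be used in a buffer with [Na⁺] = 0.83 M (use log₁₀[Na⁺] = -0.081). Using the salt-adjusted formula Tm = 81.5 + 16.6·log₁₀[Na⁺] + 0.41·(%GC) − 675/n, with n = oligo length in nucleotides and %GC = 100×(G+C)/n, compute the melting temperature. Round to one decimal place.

Length n = 46. Base counts: A=13, G=11, C=13, T=9
G+C = 24, so %GC = 24/46 × 100 = 52.174%
Salt term: 16.6 × (-0.081) = -1.345
GC term: 0.41 × 52.174 = 21.391; length term: −675/46 = −14.674
Tm = 81.5 + (-1.345) + 21.391 − 14.674 = 86.872 → 86.9°C

86.9°C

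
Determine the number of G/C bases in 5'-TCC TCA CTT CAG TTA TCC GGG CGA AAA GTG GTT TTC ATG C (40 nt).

Counting bases: T=13, G=9, A=8, C=10
G+C = 9 + 10 = 19

19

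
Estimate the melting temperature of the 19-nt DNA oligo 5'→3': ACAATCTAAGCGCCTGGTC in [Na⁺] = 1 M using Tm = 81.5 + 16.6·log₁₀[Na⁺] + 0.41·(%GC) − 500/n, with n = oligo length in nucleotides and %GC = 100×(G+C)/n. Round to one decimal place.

76.8°C

Length n = 19. Scanning the sequence gives G=4, C=6, T=4, A=5.
G+C = 10, so %GC = 10/19 × 100 = 52.632%
Salt term: 16.6 × (0) = 0
GC term: 0.41 × 52.632 = 21.579; length term: −500/19 = −26.316
Tm = 81.5 + (0) + 21.579 − 26.316 = 76.763 → 76.8°C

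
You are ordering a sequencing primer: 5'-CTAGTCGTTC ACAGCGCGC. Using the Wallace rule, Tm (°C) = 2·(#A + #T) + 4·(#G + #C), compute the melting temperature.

Scanning the sequence gives C=7, A=3, G=5, T=4.
A+T = 7, G+C = 12
Tm = 4·12 + 2·7 = 48 + 14 = 62°C

62°C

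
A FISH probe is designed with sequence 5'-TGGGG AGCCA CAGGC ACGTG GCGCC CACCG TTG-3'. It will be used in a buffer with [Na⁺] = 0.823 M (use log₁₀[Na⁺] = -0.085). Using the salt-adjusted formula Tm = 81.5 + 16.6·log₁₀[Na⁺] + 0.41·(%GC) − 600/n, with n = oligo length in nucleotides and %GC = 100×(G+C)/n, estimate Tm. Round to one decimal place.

Length n = 33. Scanning the sequence gives G=13, C=11, A=5, T=4.
G+C = 24, so %GC = 24/33 × 100 = 72.727%
Salt term: 16.6 × (-0.085) = -1.411
GC term: 0.41 × 72.727 = 29.818; length term: −600/33 = −18.182
Tm = 81.5 + (-1.411) + 29.818 − 18.182 = 91.725 → 91.7°C

91.7°C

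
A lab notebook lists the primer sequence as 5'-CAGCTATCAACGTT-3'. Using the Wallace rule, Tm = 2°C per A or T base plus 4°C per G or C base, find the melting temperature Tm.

40°C

Scanning the sequence gives G=2, C=4, A=4, T=4.
So N_AT = 8 and N_GC = 6.
Tm = 2×8 + 4×6 = 40°C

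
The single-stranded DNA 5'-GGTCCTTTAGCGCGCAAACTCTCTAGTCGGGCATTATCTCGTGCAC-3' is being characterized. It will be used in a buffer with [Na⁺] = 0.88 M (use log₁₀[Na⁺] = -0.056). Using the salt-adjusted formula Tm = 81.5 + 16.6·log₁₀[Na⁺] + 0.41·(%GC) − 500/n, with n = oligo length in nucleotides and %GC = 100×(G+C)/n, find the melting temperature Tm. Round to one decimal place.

Length n = 46. Scanning the sequence gives T=13, C=14, G=11, A=8.
G+C = 25, so %GC = 25/46 × 100 = 54.348%
Salt term: 16.6 × (-0.056) = -0.93
GC term: 0.41 × 54.348 = 22.283; length term: −500/46 = −10.87
Tm = 81.5 + (-0.93) + 22.283 − 10.87 = 91.983 → 92.0°C

92.0°C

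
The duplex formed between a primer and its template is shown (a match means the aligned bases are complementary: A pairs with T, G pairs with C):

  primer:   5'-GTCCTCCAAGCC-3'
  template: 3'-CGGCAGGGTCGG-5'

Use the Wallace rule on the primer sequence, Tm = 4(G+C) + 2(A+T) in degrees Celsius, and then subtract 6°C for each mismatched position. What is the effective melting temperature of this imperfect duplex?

22°C

Primer base counts: A=2, T=2, G=2, C=6 → A+T=4, G+C=8
Perfect-match Tm = 2(4) + 4(8) = 8 + 32 = 40°C
Mismatches (positions where the bases are not complementary): 3 (at positions 2, 4, 8)
Effective Tm = 40 − 3×6 = 40 − 18 = 22°C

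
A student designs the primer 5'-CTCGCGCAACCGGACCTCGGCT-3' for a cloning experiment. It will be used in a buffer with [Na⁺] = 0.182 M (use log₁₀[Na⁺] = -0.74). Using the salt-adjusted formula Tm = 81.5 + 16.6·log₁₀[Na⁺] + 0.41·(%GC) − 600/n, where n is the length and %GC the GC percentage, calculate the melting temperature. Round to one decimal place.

71.8°C

Length n = 22. Scanning the sequence gives G=6, C=10, T=3, A=3.
G+C = 16, so %GC = 16/22 × 100 = 72.727%
Salt term: 16.6 × (-0.74) = -12.284
GC term: 0.41 × 72.727 = 29.818; length term: −600/22 = −27.273
Tm = 81.5 + (-12.284) + 29.818 − 27.273 = 71.761 → 71.8°C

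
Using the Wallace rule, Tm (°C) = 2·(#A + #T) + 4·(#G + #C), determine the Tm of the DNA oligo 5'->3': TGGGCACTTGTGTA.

42°C

A=2, T=5, G=5, C=2
AT pairs contribute 7, GC pairs contribute 7.
Tm = 2×7 + 4×7 = 42°C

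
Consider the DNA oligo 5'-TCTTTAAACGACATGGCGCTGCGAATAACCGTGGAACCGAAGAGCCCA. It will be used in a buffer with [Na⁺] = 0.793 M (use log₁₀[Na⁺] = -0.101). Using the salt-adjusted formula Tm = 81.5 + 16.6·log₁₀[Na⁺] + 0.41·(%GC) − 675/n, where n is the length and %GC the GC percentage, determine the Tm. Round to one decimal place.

87.1°C

Length n = 48. C=13, T=8, A=15, G=12
G+C = 25, so %GC = 25/48 × 100 = 52.083%
Salt term: 16.6 × (-0.101) = -1.677
GC term: 0.41 × 52.083 = 21.354; length term: −675/48 = −14.062
Tm = 81.5 + (-1.677) + 21.354 − 14.062 = 87.115 → 87.1°C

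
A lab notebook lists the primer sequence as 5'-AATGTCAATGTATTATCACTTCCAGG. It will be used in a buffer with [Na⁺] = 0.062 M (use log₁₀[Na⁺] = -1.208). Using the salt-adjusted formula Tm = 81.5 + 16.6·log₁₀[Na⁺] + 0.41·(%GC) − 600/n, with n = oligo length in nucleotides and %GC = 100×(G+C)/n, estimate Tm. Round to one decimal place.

Length n = 26. T=9, C=5, A=8, G=4
G+C = 9, so %GC = 9/26 × 100 = 34.615%
Salt term: 16.6 × (-1.208) = -20.053
GC term: 0.41 × 34.615 = 14.192; length term: −600/26 = −23.077
Tm = 81.5 + (-20.053) + 14.192 − 23.077 = 52.562 → 52.6°C

52.6°C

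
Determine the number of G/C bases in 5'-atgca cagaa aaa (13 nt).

4

Scanning the sequence gives A=8, G=2, C=2, T=1.
Total G or C: 2 + 2 = 4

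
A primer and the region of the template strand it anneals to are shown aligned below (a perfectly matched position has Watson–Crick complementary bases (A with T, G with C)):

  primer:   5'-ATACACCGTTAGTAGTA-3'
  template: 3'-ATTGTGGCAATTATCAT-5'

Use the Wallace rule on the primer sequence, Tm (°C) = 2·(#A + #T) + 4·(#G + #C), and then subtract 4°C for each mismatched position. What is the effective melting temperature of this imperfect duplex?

Primer base counts: A=6, T=5, G=3, C=3 → A+T=11, G+C=6
Perfect-match Tm = 2(11) + 4(6) = 22 + 24 = 46°C
Mismatches (positions where the bases are not complementary): 3 (at positions 1, 2, 12)
Effective Tm = 46 − 3×4 = 46 − 12 = 34°C

34°C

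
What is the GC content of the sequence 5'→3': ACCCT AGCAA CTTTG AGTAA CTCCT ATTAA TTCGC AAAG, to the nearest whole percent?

Base counts: G=5, T=11, C=10, A=13
G+C = 5 + 10 = 15 out of 39 bases
%GC = 15/39 × 100 = 38.46% ≈ 38%

38%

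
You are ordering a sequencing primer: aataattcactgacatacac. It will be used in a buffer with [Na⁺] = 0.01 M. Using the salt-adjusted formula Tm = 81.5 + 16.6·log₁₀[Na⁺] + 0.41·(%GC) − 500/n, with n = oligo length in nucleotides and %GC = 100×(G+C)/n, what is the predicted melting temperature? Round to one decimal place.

Length n = 20. G=1, A=9, T=5, C=5
G+C = 6, so %GC = 6/20 × 100 = 30%
Salt term: 16.6 × (-2) = -33.2
GC term: 0.41 × 30 = 12.3; length term: −500/20 = −25
Tm = 81.5 + (-33.2) + 12.3 − 25 = 35.6 → 35.6°C

35.6°C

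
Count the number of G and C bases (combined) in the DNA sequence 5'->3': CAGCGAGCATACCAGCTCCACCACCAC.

17

Counting bases: A=8, G=4, C=13, T=2
Total G or C: 4 + 13 = 17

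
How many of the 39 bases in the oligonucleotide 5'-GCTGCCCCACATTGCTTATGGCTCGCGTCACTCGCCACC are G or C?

Base counts: G=8, C=17, A=5, T=9
G+C = 8 + 17 = 25

25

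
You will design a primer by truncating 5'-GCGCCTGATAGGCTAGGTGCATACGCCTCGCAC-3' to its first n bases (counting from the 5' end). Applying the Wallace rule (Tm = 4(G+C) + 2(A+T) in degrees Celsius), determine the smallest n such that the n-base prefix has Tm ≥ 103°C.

n = 32

First 31 bases: GCGCCTGATAGGCTAGGTGCATACGCCTCGC → Tm = 102°C (< 103°C)
First 32 bases: GCGCCTGATAGGCTAGGTGCATACGCCTCGCA → Tm = 104°C (≥ 103°C)
Since every base adds ≥2°C, Tm only increases with n, so the threshold is first crossed at n = 32.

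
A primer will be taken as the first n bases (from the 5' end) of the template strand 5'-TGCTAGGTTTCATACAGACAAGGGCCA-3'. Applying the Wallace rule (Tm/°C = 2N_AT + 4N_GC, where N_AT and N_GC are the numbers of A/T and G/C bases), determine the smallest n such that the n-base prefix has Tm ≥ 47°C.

First 16 bases: TGCTAGGTTTCATACA → Tm = 44°C (< 47°C)
First 17 bases: TGCTAGGTTTCATACAG → Tm = 48°C (≥ 47°C)
Since every base adds ≥2°C, Tm only increases with n, so the threshold is first crossed at n = 17.

n = 17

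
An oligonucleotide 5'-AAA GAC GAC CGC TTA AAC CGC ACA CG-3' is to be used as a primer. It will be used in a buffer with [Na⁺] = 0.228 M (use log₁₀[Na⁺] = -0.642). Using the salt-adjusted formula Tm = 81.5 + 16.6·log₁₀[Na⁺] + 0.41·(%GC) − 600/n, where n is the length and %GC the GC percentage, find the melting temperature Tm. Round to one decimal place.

69.8°C

Length n = 26. Scanning the sequence gives A=10, G=5, T=2, C=9.
G+C = 14, so %GC = 14/26 × 100 = 53.846%
Salt term: 16.6 × (-0.642) = -10.657
GC term: 0.41 × 53.846 = 22.077; length term: −600/26 = −23.077
Tm = 81.5 + (-10.657) + 22.077 − 23.077 = 69.843 → 69.8°C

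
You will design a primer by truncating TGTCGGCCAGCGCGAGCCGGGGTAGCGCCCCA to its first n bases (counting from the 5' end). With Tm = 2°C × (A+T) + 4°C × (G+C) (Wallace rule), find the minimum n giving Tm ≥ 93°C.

First 26 bases: TGTCGGCCAGCGCGAGCCGGGGTAGC → Tm = 92°C (< 93°C)
First 27 bases: TGTCGGCCAGCGCGAGCCGGGGTAGCG → Tm = 96°C (≥ 93°C)
Since every base adds ≥2°C, Tm only increases with n, so the threshold is first crossed at n = 27.

n = 27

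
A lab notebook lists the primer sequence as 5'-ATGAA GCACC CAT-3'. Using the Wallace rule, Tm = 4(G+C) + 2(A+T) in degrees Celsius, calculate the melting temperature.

38°C

Counting bases: T=2, G=2, A=5, C=4
So N_AT = 7 and N_GC = 6.
Tm = 2(7) + 4(6) = 14 + 24 = 38°C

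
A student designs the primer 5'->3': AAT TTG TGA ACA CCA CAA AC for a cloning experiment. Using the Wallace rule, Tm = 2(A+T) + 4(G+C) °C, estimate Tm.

54°C

G=2, C=5, A=9, T=4
So N_AT = 13 and N_GC = 7.
Tm = 2×13 + 4×7 = 54°C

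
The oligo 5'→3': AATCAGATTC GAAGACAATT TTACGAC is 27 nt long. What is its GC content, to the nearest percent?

A=11, C=5, T=7, G=4
G+C = 4 + 5 = 9 out of 27 bases
%GC = 9/27 × 100 = 33.33% ≈ 33%

33%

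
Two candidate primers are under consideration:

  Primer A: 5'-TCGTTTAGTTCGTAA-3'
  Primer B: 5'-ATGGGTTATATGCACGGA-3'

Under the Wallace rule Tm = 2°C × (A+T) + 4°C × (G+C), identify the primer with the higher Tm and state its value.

Primer B, 52°C

Primer A: A+T=10, G+C=5 → Tm = 2(10)+4(5) = 40°C
Primer B: A+T=10, G+C=8 → Tm = 2(10)+4(8) = 52°C
40°C vs 52°C → primer B is higher.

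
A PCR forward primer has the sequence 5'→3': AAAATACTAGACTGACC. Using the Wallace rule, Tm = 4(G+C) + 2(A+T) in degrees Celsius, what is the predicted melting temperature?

46°C

Counting bases: T=3, A=8, C=4, G=2
AT pairs contribute 11, GC pairs contribute 6.
Tm = 2×11 + 4×6 = 46°C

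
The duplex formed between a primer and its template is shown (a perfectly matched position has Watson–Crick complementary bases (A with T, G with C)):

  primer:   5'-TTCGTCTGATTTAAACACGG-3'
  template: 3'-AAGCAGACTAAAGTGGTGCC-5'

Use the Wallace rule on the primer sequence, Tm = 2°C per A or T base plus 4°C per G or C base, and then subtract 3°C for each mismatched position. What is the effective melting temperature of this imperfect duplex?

50°C

Primer base counts: A=5, T=7, G=4, C=4 → A+T=12, G+C=8
Perfect-match Tm = 2(12) + 4(8) = 24 + 32 = 56°C
Mismatches (positions where the bases are not complementary): 2 (at positions 13, 15)
Effective Tm = 56 − 2×3 = 56 − 6 = 50°C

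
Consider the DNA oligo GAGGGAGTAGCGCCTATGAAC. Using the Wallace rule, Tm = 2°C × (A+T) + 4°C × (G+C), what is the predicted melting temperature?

66°C

A=6, C=4, G=8, T=3
So N_AT = 9 and N_GC = 12.
Tm = 2(9) + 4(12) = 18 + 48 = 66°C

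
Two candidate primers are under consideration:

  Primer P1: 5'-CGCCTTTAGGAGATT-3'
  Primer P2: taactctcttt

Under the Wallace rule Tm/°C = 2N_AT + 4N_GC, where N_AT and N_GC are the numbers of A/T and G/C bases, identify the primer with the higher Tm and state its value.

Primer P1: A+T=8, G+C=7 → Tm = 2(8)+4(7) = 44°C
Primer P2: A+T=8, G+C=3 → Tm = 2(8)+4(3) = 28°C
44°C vs 28°C → primer P1 is higher.

Primer P1, 44°C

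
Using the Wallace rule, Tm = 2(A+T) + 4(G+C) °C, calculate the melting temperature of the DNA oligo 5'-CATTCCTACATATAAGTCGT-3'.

54°C

C=5, A=6, G=2, T=7
AT pairs contribute 13, GC pairs contribute 7.
Tm = 4·7 + 2·13 = 28 + 26 = 54°C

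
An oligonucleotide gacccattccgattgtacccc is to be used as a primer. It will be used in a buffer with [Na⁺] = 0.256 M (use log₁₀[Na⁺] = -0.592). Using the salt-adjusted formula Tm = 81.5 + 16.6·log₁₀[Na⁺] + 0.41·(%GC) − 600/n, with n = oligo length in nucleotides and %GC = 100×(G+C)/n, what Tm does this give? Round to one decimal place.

Length n = 21. Counting bases: T=5, G=3, C=9, A=4
G+C = 12, so %GC = 12/21 × 100 = 57.143%
Salt term: 16.6 × (-0.592) = -9.827
GC term: 0.41 × 57.143 = 23.429; length term: −600/21 = −28.571
Tm = 81.5 + (-9.827) + 23.429 − 28.571 = 66.531 → 66.5°C

66.5°C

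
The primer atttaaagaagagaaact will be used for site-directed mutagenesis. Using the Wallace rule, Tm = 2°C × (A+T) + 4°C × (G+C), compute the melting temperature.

Base counts: A=10, G=3, T=4, C=1
A+T = 14, G+C = 4
Tm = 2×14 + 4×4 = 44°C

44°C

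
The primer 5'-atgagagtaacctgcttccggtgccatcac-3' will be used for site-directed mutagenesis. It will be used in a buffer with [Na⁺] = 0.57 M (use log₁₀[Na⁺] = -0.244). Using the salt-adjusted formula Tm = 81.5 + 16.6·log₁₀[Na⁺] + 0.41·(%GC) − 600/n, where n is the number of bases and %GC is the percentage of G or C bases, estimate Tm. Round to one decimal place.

79.3°C

Length n = 30. Scanning the sequence gives A=7, C=9, T=7, G=7.
G+C = 16, so %GC = 16/30 × 100 = 53.333%
Salt term: 16.6 × (-0.244) = -4.05
GC term: 0.41 × 53.333 = 21.867; length term: −600/30 = −20
Tm = 81.5 + (-4.05) + 21.867 − 20 = 79.317 → 79.3°C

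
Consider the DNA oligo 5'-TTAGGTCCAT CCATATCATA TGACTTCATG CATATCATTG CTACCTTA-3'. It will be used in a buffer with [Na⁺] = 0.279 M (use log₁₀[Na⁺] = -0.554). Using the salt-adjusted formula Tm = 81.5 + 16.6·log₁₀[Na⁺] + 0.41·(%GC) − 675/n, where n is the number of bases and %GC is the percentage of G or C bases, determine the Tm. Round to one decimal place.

72.8°C

Length n = 48. Scanning the sequence gives G=5, T=18, C=12, A=13.
G+C = 17, so %GC = 17/48 × 100 = 35.417%
Salt term: 16.6 × (-0.554) = -9.196
GC term: 0.41 × 35.417 = 14.521; length term: −675/48 = −14.062
Tm = 81.5 + (-9.196) + 14.521 − 14.062 = 72.763 → 72.8°C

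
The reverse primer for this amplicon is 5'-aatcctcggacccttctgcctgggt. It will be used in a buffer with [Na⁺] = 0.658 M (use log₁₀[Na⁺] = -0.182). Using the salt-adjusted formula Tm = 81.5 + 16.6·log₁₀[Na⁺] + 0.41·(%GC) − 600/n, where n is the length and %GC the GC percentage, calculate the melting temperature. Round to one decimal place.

Length n = 25. Counting bases: A=3, T=7, G=6, C=9
G+C = 15, so %GC = 15/25 × 100 = 60%
Salt term: 16.6 × (-0.182) = -3.021
GC term: 0.41 × 60 = 24.6; length term: −600/25 = −24
Tm = 81.5 + (-3.021) + 24.6 − 24 = 79.079 → 79.1°C

79.1°C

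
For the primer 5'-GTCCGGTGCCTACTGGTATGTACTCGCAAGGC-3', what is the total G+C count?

Base counts: A=5, C=9, G=10, T=8
Total G or C: 10 + 9 = 19

19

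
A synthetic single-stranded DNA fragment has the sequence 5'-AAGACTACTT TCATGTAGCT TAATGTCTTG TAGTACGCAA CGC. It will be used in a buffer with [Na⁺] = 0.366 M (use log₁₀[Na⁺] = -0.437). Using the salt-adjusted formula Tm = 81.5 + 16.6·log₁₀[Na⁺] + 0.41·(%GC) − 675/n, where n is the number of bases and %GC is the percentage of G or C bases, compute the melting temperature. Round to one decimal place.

Length n = 43. Base counts: T=14, A=12, G=8, C=9
G+C = 17, so %GC = 17/43 × 100 = 39.535%
Salt term: 16.6 × (-0.437) = -7.254
GC term: 0.41 × 39.535 = 16.209; length term: −675/43 = −15.698
Tm = 81.5 + (-7.254) + 16.209 − 15.698 = 74.757 → 74.8°C

74.8°C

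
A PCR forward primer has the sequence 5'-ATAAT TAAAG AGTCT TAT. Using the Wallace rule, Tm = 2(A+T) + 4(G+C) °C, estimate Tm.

Base counts: G=2, T=7, A=8, C=1
So N_AT = 15 and N_GC = 3.
Tm = 2×15 + 4×3 = 42°C

42°C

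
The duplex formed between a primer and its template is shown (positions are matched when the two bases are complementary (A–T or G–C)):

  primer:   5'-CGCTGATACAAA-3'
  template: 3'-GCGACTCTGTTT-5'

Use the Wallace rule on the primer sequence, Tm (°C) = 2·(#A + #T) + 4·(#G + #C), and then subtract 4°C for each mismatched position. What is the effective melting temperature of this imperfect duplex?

Primer base counts: A=5, T=2, G=2, C=3 → A+T=7, G+C=5
Perfect-match Tm = 2(7) + 4(5) = 14 + 20 = 34°C
Mismatches (positions where the bases are not complementary): 1 (at position 7)
Effective Tm = 34 − 1×4 = 34 − 4 = 30°C

30°C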